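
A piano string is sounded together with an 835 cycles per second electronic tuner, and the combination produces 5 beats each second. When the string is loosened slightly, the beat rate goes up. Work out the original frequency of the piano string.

|f − 835| = 5, so the piano string was at either 830 Hz or 840 Hz.
Reducing tension lowers a string's frequency; the adjustment lowers the piano string's frequency.
The beat rate rose, so the adjustment moved the piano string further from 835 Hz — it was already below the reference.

830 Hz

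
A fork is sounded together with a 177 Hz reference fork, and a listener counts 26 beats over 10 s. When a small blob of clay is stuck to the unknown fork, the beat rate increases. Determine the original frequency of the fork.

174.4 Hz

Beat frequency = 26/10 = 2.6 Hz.
|f − 177| = 2.6, so the fork was at either 174.4 Hz or 179.6 Hz.
Adding mass to a fork lowers its frequency; the adjustment lowers the fork's frequency.
The beat rate rose, so the adjustment moved the fork further from 177 Hz — it was already below the reference.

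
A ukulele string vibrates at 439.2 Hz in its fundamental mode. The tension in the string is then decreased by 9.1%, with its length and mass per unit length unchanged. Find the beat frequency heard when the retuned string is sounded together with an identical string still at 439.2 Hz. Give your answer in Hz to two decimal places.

For a string, f ∝ √T, so the new frequency is 439.2·√0.909 = 418.7398 Hz.
f_beat = |418.7398 − 439.2| = 20.46 Hz.

20.46 Hz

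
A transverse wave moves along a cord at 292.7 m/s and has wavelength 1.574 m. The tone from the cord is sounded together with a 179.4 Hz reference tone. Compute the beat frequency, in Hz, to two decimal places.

6.56 Hz

Source frequency f = v/λ = 292.7/1.574 = 185.9593 Hz.
f_beat = |185.9593 − 179.4| = 6.56 Hz.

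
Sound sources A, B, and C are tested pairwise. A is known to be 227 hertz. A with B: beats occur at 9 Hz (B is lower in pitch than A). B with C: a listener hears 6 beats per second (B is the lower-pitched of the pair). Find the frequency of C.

B is below A, so f_B = 227 − 9 = 218 Hz.
C is above B, so f_C = 218 + 6 = 224 Hz.

224 Hz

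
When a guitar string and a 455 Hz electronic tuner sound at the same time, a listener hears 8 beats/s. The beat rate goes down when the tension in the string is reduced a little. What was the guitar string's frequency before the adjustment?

|f − 455| = 8, so the guitar string was at either 447 Hz or 463 Hz.
Lower tension means lower frequency; the adjustment lowers the guitar string's frequency.
The beat rate fell, so the adjustment moved the guitar string toward 455 Hz — it must have started above the reference.

463 Hz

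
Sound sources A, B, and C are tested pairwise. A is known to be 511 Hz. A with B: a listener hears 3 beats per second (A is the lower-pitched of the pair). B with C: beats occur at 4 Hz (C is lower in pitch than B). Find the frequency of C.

B is above A, so f_B = 511 + 3 = 514 Hz.
C is below B, so f_C = 514 − 4 = 510 Hz.

510 Hz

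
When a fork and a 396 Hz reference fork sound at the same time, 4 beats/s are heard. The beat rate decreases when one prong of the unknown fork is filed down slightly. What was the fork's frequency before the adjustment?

|f − 396| = 4, so the fork was at either 392 Hz or 400 Hz.
Filing a prong removes mass and raises the fork's frequency; the adjustment raises the fork's frequency.
The beat rate fell, so the adjustment moved the fork toward 396 Hz — it must have started below the reference.

392 Hz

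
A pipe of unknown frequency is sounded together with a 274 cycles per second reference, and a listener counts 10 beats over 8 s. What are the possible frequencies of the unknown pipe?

272.75 Hz or 275.25 Hz

Beat frequency = 10/8 = 1.25 Hz.
|f − 274| = 1.25, so f = 274 ± 1.25.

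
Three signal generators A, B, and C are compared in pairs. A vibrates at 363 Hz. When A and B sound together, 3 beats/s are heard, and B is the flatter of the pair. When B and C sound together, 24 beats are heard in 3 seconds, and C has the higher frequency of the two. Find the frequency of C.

368 Hz

B is below A, so f_B = 363 − 3 = 360 Hz.
B–C: Beat frequency = 24/3 = 8 Hz.
C is above B, so f_C = 360 + 8 = 368 Hz.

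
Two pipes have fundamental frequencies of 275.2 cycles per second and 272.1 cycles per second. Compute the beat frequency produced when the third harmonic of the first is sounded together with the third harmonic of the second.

Third harmonic of the first: 3·275.2 = 825.6 Hz.
Third harmonic of the second: 3·272.1 = 816.3 Hz.
f_beat = |825.6 − 816.3| = 9.3 Hz.

9.3 Hz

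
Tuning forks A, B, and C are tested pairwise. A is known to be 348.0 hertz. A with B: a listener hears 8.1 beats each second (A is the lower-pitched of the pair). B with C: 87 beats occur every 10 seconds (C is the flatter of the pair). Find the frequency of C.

B is above A, so f_B = 348.0 + 8.1 = 356.1 Hz.
B–C: Beat frequency = 87/10 = 8.7 Hz.
C is below B, so f_C = 356.1 − 8.7 = 347.4 Hz.

347.4 Hz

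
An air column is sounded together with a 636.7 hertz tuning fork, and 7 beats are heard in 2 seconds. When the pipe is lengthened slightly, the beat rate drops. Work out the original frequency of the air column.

640.2 Hz

Beat frequency = 7/2 = 3.5 Hz.
|f − 636.7| = 3.5, so the air column was at either 633.2 Hz or 640.2 Hz.
A longer pipe has a lower fundamental; the adjustment lowers the air column's frequency.
The beat rate fell, so the adjustment moved the air column toward 636.7 Hz — it must have started above the reference.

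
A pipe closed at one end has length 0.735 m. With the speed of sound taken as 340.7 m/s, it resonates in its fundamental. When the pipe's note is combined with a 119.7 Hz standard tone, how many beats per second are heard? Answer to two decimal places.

3.82 Hz

Closed pipe (odd harmonics): f_n = n·v/(4L) = 1·340.7/(4·0.735) = 115.8844 Hz.
f_beat = |115.8844 − 119.7| = 3.82 Hz.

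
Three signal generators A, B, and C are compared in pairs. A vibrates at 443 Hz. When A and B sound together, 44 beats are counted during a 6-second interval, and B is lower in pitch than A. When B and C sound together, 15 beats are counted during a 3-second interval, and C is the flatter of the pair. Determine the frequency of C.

430.6667 Hz

A–B: Beat frequency = 44/6 = 7.3333 Hz.
B is below A, so f_B = 443 − 7.3333 = 435.6667 Hz.
B–C: Beat frequency = 15/3 = 5 Hz.
C is below B, so f_C = 435.6667 − 5 = 430.6667 Hz.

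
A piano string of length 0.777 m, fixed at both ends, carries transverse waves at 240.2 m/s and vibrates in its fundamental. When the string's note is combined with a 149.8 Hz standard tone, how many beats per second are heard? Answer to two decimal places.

For a string fixed at both ends, f_n = n·v/(2L) = 1·240.2/(2·0.777) = 154.5689 Hz.
f_beat = |154.5689 − 149.8| = 4.77 Hz.

4.77 Hz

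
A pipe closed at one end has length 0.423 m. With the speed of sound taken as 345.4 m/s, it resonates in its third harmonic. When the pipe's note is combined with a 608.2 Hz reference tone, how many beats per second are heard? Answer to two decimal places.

Closed pipe (odd harmonics): f_n = n·v/(4L) = 3·345.4/(4·0.423) = 612.4113 Hz.
f_beat = |612.4113 − 608.2| = 4.21 Hz.

4.21 Hz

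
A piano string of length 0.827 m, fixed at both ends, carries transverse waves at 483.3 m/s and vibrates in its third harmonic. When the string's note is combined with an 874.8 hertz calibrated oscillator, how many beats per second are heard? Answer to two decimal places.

1.80 Hz

For a string fixed at both ends, f_n = n·v/(2L) = 3·483.3/(2·0.827) = 876.6022 Hz.
f_beat = |876.6022 − 874.8| = 1.80 Hz.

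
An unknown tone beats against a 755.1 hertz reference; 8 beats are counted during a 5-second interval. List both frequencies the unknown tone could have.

753.5 Hz or 756.7 Hz

Beat frequency = 8/5 = 1.6 Hz.
|f − 755.1| = 1.6, so f = 755.1 ± 1.6.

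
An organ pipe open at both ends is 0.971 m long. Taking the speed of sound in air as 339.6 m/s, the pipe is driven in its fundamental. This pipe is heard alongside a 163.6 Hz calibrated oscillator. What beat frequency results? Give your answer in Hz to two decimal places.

11.27 Hz

Open pipe: f_n = n·v/(2L) = 1·339.6/(2·0.971) = 174.8713 Hz.
f_beat = |174.8713 − 163.6| = 11.27 Hz.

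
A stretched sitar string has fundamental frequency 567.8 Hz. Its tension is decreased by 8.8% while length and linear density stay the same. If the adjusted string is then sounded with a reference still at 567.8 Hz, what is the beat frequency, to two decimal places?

25.56 Hz

For a string, f ∝ √T, so the new frequency is 567.8·√0.912 = 542.2416 Hz.
f_beat = |542.2416 − 567.8| = 25.56 Hz.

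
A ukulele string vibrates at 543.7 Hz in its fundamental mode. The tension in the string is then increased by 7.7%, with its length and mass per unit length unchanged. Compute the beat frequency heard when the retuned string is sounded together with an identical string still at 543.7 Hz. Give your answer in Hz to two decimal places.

20.54 Hz

For a string, f ∝ √T, so the new frequency is 543.7·√1.077 = 564.2443 Hz.
f_beat = |564.2443 − 543.7| = 20.54 Hz.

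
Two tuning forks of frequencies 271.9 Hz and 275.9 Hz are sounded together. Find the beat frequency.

Beats arise from superposition of two nearby frequencies; the beat rate is |f₁ − f₂|.
|271.9 − 275.9| = 4 Hz.

4 Hz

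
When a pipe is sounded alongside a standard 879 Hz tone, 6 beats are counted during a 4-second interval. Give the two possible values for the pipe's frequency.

Beat frequency = 6/4 = 1.5 Hz.
|f − 879| = 1.5, so f = 879 ± 1.5.

877.5 Hz or 880.5 Hz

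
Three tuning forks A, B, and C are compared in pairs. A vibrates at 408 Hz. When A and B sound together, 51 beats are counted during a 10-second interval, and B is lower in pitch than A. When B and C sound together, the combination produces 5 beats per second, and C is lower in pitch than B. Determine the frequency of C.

397.9 Hz

A–B: Beat frequency = 51/10 = 5.1 Hz.
B is below A, so f_B = 408 − 5.1 = 402.9 Hz.
C is below B, so f_C = 402.9 − 5 = 397.9 Hz.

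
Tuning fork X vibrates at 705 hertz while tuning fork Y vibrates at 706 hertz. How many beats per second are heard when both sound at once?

1 Hz

The beat frequency equals the magnitude of the frequency difference.
|705 − 706| = 1 Hz.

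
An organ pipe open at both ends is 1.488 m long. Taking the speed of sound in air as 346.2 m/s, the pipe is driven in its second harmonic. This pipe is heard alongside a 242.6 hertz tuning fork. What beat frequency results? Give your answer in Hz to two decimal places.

9.94 Hz

Open pipe: f_n = n·v/(2L) = 2·346.2/(2·1.488) = 232.6613 Hz.
f_beat = |232.6613 − 242.6| = 9.94 Hz.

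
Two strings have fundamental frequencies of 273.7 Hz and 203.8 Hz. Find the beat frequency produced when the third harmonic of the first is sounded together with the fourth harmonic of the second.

Third harmonic of the first: 3·273.7 = 821.1 Hz.
Fourth harmonic of the second: 4·203.8 = 815.2 Hz.
f_beat = |821.1 − 815.2| = 5.9 Hz.

5.9 Hz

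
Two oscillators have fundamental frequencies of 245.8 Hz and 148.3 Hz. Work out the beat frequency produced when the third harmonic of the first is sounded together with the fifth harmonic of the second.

Third harmonic of the first: 3·245.8 = 737.4 Hz.
Fifth harmonic of the second: 5·148.3 = 741.5 Hz.
f_beat = |737.4 − 741.5| = 4.1 Hz.

4.1 Hz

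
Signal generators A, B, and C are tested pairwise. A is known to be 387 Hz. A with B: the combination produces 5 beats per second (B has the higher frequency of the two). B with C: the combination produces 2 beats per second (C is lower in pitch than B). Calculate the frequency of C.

B is above A, so f_B = 387 + 5 = 392 Hz.
C is below B, so f_C = 392 − 2 = 390 Hz.

390 Hz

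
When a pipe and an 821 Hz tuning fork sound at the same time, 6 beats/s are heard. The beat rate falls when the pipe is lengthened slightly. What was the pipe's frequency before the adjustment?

827 Hz

|f − 821| = 6, so the pipe was at either 815 Hz or 827 Hz.
A longer pipe has a lower fundamental; the adjustment lowers the pipe's frequency.
The beat rate fell, so the adjustment moved the pipe toward 821 Hz — it must have started above the reference.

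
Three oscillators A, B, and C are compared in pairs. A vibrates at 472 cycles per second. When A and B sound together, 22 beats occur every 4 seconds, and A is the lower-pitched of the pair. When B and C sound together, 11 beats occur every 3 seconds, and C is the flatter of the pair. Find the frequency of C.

473.8333 Hz

A–B: Beat frequency = 22/4 = 5.5 Hz.
B is above A, so f_B = 472 + 5.5 = 477.5 Hz.
B–C: Beat frequency = 11/3 = 3.6667 Hz.
C is below B, so f_C = 477.5 − 3.6667 = 473.8333 Hz.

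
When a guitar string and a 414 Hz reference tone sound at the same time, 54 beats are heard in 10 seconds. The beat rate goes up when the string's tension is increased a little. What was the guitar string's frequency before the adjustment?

Beat frequency = 54/10 = 5.4 Hz.
|f − 414| = 5.4, so the guitar string was at either 408.6 Hz or 419.4 Hz.
Higher tension means higher frequency; the adjustment raises the guitar string's frequency.
The beat rate rose, so the adjustment moved the guitar string further from 414 Hz — it was already above the reference.

419.4 Hz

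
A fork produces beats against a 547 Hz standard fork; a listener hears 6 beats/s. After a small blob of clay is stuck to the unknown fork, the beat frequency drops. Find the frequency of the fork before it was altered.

553 Hz

|f − 547| = 6, so the fork was at either 541 Hz or 553 Hz.
Adding mass to a fork lowers its frequency; the adjustment lowers the fork's frequency.
The beat rate fell, so the adjustment moved the fork toward 547 Hz — it must have started above the reference.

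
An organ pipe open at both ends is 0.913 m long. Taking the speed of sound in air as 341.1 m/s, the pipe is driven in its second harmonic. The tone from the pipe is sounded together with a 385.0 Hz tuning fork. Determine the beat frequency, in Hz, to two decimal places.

Open pipe: f_n = n·v/(2L) = 2·341.1/(2·0.913) = 373.6035 Hz.
f_beat = |373.6035 − 385.0| = 11.40 Hz.

11.40 Hz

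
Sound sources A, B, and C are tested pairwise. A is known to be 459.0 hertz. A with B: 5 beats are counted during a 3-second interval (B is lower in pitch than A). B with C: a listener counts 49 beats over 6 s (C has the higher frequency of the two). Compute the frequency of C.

A–B: Beat frequency = 5/3 = 1.6667 Hz.
B is below A, so f_B = 459.0 − 1.6667 = 457.3333 Hz.
B–C: Beat frequency = 49/6 = 8.1667 Hz.
C is above B, so f_C = 457.3333 + 8.1667 = 465.5 Hz.

465.5 Hz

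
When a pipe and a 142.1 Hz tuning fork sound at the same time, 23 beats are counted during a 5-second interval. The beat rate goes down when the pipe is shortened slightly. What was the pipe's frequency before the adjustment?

137.5 Hz

Beat frequency = 23/5 = 4.6 Hz.
|f − 142.1| = 4.6, so the pipe was at either 137.5 Hz or 146.7 Hz.
A shorter pipe has a higher fundamental; the adjustment raises the pipe's frequency.
The beat rate fell, so the adjustment moved the pipe toward 142.1 Hz — it must have started below the reference.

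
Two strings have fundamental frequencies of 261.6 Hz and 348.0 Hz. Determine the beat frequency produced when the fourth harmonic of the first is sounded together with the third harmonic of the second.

2.4 Hz

Fourth harmonic of the first: 4·261.6 = 1046.4 Hz.
Third harmonic of the second: 3·348.0 = 1044.0 Hz.
f_beat = |1046.4 − 1044.0| = 2.4 Hz.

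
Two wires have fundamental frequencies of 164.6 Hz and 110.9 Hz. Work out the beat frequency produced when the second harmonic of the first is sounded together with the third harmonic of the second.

Second harmonic of the first: 2·164.6 = 329.2 Hz.
Third harmonic of the second: 3·110.9 = 332.7 Hz.
f_beat = |329.2 − 332.7| = 3.5 Hz.

3.5 Hz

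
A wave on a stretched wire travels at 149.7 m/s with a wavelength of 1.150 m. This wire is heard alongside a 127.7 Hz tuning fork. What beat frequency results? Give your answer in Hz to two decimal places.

Source frequency f = v/λ = 149.7/1.150 = 130.1739 Hz.
f_beat = |130.1739 − 127.7| = 2.47 Hz.

2.47 Hz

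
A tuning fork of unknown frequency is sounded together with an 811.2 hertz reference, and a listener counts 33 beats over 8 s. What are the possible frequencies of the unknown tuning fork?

807.075 Hz or 815.325 Hz

Beat frequency = 33/8 = 4.125 Hz.
|f − 811.2| = 4.125, so f = 811.2 ± 4.125.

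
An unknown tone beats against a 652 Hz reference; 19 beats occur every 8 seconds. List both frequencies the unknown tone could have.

Beat frequency = 19/8 = 2.375 Hz.
|f − 652| = 2.375, so f = 652 ± 2.375.

649.625 Hz or 654.375 Hz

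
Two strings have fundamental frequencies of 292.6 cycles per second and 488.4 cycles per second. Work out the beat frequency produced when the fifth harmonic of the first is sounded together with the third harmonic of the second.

Fifth harmonic of the first: 5·292.6 = 1463.0 Hz.
Third harmonic of the second: 3·488.4 = 1465.2 Hz.
f_beat = |1463.0 − 1465.2| = 2.2 Hz.

2.2 Hz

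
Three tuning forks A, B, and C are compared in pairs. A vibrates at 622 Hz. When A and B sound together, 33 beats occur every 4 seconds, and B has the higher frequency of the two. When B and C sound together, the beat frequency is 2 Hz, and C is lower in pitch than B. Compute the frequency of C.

628.25 Hz

A–B: Beat frequency = 33/4 = 8.25 Hz.
B is above A, so f_B = 622 + 8.25 = 630.25 Hz.
C is below B, so f_C = 630.25 − 2 = 628.25 Hz.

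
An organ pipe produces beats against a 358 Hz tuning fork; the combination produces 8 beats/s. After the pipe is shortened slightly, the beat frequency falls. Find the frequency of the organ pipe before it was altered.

|f − 358| = 8, so the organ pipe was at either 350 Hz or 366 Hz.
A shorter pipe has a higher fundamental; the adjustment raises the organ pipe's frequency.
The beat rate fell, so the adjustment moved the organ pipe toward 358 Hz — it must have started below the reference.

350 Hz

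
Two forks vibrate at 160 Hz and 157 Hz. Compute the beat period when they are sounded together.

0.333 s

f_beat = |160 − 157| = 3 Hz.
Beat period T = 1 / f_beat = 1 / 3 s.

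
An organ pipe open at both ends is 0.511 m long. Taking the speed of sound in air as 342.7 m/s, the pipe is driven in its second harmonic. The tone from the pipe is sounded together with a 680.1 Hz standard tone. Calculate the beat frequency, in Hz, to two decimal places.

9.45 Hz

Open pipe: f_n = n·v/(2L) = 2·342.7/(2·0.511) = 670.6458 Hz.
f_beat = |670.6458 − 680.1| = 9.45 Hz.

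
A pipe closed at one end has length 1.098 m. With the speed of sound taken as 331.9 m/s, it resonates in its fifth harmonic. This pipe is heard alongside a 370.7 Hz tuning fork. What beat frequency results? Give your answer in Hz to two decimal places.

Closed pipe (odd harmonics): f_n = n·v/(4L) = 5·331.9/(4·1.098) = 377.8461 Hz.
f_beat = |377.8461 − 370.7| = 7.15 Hz.

7.15 Hz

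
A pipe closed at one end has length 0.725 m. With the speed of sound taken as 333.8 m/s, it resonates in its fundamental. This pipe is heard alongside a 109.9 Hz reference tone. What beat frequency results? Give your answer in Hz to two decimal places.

5.20 Hz

Closed pipe (odd harmonics): f_n = n·v/(4L) = 1·333.8/(4·0.725) = 115.1034 Hz.
f_beat = |115.1034 − 109.9| = 5.20 Hz.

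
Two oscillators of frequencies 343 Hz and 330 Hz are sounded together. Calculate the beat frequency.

13 Hz

Beats arise from superposition of two nearby frequencies; the beat rate is |f₁ − f₂|.
|343 − 330| = 13 Hz.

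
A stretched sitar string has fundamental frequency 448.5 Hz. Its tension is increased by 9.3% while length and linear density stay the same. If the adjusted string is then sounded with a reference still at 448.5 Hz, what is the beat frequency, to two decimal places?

20.39 Hz

For a string, f ∝ √T, so the new frequency is 448.5·√1.093 = 468.8917 Hz.
f_beat = |468.8917 − 448.5| = 20.39 Hz.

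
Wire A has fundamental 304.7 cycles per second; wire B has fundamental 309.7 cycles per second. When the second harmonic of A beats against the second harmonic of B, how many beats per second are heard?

Second harmonic of the first: 2·304.7 = 609.4 Hz.
Second harmonic of the second: 2·309.7 = 619.4 Hz.
f_beat = |609.4 − 619.4| = 10.0 Hz.

10.0 Hz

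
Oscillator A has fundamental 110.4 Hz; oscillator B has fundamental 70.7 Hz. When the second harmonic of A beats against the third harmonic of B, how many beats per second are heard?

Second harmonic of the first: 2·110.4 = 220.8 Hz.
Third harmonic of the second: 3·70.7 = 212.1 Hz.
f_beat = |220.8 − 212.1| = 8.7 Hz.

8.7 Hz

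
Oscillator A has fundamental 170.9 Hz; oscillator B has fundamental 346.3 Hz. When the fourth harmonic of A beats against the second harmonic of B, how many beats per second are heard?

9.0 Hz

Fourth harmonic of the first: 4·170.9 = 683.6 Hz.
Second harmonic of the second: 2·346.3 = 692.6 Hz.
f_beat = |683.6 − 692.6| = 9.0 Hz.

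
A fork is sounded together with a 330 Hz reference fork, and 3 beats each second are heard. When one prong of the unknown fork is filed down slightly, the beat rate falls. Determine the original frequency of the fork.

|f − 330| = 3, so the fork was at either 327 Hz or 333 Hz.
Filing a prong removes mass and raises the fork's frequency; the adjustment raises the fork's frequency.
The beat rate fell, so the adjustment moved the fork toward 330 Hz — it must have started below the reference.

327 Hz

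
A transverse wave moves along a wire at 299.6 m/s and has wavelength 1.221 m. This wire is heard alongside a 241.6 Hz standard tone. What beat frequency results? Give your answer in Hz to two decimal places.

3.77 Hz

Source frequency f = v/λ = 299.6/1.221 = 245.3726 Hz.
f_beat = |245.3726 − 241.6| = 3.77 Hz.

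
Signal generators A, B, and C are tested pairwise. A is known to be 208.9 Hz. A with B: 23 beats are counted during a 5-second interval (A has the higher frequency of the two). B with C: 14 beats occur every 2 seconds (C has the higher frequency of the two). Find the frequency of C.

211.3 Hz

A–B: Beat frequency = 23/5 = 4.6 Hz.
B is below A, so f_B = 208.9 − 4.6 = 204.3 Hz.
B–C: Beat frequency = 14/2 = 7 Hz.
C is above B, so f_C = 204.3 + 7 = 211.3 Hz.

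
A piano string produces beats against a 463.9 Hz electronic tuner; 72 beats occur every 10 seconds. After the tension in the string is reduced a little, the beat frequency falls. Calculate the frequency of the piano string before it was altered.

471.1 Hz

Beat frequency = 72/10 = 7.2 Hz.
|f − 463.9| = 7.2, so the piano string was at either 456.7 Hz or 471.1 Hz.
Lower tension means lower frequency; the adjustment lowers the piano string's frequency.
The beat rate fell, so the adjustment moved the piano string toward 463.9 Hz — it must have started above the reference.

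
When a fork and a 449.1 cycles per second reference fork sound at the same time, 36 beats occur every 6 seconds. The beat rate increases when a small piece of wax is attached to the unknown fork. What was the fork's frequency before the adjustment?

Beat frequency = 36/6 = 6 Hz.
|f − 449.1| = 6, so the fork was at either 443.1 Hz or 455.1 Hz.
Loading a fork with wax lowers its frequency; the adjustment lowers the fork's frequency.
The beat rate rose, so the adjustment moved the fork further from 449.1 Hz — it was already below the reference.

443.1 Hz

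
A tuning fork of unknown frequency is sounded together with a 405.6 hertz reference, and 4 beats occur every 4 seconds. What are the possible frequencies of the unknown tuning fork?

Beat frequency = 4/4 = 1 Hz.
|f − 405.6| = 1, so f = 405.6 ± 1.

404.6 Hz or 406.6 Hz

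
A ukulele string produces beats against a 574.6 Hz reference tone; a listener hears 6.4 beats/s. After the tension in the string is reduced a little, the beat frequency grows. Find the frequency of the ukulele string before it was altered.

568.2 Hz

|f − 574.6| = 6.4, so the ukulele string was at either 568.2 Hz or 581 Hz.
Lower tension means lower frequency; the adjustment lowers the ukulele string's frequency.
The beat rate rose, so the adjustment moved the ukulele string further from 574.6 Hz — it was already below the reference.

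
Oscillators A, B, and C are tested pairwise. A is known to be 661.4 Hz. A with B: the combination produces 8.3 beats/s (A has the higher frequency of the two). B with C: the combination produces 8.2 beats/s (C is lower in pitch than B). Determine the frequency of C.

B is below A, so f_B = 661.4 − 8.3 = 653.1 Hz.
C is below B, so f_C = 653.1 − 8.2 = 644.9 Hz.

644.9 Hz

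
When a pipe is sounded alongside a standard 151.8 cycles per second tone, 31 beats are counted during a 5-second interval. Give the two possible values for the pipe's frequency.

145.6 Hz or 158 Hz

Beat frequency = 31/5 = 6.2 Hz.
|f − 151.8| = 6.2, so f = 151.8 ± 6.2.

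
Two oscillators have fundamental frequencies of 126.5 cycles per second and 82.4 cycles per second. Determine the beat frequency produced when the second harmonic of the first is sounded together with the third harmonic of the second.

Second harmonic of the first: 2·126.5 = 253.0 Hz.
Third harmonic of the second: 3·82.4 = 247.2 Hz.
f_beat = |253.0 − 247.2| = 5.8 Hz.

5.8 Hz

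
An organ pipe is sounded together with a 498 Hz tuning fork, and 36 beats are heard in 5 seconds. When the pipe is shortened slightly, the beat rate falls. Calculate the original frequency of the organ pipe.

490.8 Hz

Beat frequency = 36/5 = 7.2 Hz.
|f − 498| = 7.2, so the organ pipe was at either 490.8 Hz or 505.2 Hz.
A shorter pipe has a higher fundamental; the adjustment raises the organ pipe's frequency.
The beat rate fell, so the adjustment moved the organ pipe toward 498 Hz — it must have started below the reference.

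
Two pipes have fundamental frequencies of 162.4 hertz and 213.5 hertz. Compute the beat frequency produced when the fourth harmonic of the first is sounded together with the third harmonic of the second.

Fourth harmonic of the first: 4·162.4 = 649.6 Hz.
Third harmonic of the second: 3·213.5 = 640.5 Hz.
f_beat = |649.6 − 640.5| = 9.1 Hz.

9.1 Hz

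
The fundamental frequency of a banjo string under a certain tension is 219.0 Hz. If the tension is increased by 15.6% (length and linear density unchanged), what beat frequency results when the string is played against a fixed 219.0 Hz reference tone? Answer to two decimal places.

16.46 Hz

For a string, f ∝ √T, so the new frequency is 219.0·√1.156 = 235.4632 Hz.
f_beat = |235.4632 − 219.0| = 16.46 Hz.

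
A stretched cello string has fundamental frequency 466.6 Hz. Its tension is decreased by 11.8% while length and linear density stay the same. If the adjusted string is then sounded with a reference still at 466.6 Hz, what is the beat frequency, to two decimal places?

28.39 Hz

For a string, f ∝ √T, so the new frequency is 466.6·√0.882 = 438.2067 Hz.
f_beat = |438.2067 − 466.6| = 28.39 Hz.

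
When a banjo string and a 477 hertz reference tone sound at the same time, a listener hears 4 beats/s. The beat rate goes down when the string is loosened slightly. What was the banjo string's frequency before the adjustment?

|f − 477| = 4, so the banjo string was at either 473 Hz or 481 Hz.
Reducing tension lowers a string's frequency; the adjustment lowers the banjo string's frequency.
The beat rate fell, so the adjustment moved the banjo string toward 477 Hz — it must have started above the reference.

481 Hz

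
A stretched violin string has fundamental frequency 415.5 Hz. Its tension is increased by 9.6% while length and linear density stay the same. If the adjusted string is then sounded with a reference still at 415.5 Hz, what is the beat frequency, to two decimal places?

19.49 Hz

For a string, f ∝ √T, so the new frequency is 415.5·√1.096 = 434.9870 Hz.
f_beat = |434.9870 − 415.5| = 19.49 Hz.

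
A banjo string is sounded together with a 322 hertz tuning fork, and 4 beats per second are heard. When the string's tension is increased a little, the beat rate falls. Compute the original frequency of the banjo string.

318 Hz

|f − 322| = 4, so the banjo string was at either 318 Hz or 326 Hz.
Higher tension means higher frequency; the adjustment raises the banjo string's frequency.
The beat rate fell, so the adjustment moved the banjo string toward 322 Hz — it must have started below the reference.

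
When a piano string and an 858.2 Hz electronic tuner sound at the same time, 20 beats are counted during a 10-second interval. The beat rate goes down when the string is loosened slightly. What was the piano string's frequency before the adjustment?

860.2 Hz

Beat frequency = 20/10 = 2 Hz.
|f − 858.2| = 2, so the piano string was at either 856.2 Hz or 860.2 Hz.
Reducing tension lowers a string's frequency; the adjustment lowers the piano string's frequency.
The beat rate fell, so the adjustment moved the piano string toward 858.2 Hz — it must have started above the reference.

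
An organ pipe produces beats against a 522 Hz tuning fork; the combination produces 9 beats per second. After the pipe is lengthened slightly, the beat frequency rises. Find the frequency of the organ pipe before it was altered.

513 Hz

|f − 522| = 9, so the organ pipe was at either 513 Hz or 531 Hz.
A longer pipe has a lower fundamental; the adjustment lowers the organ pipe's frequency.
The beat rate rose, so the adjustment moved the organ pipe further from 522 Hz — it was already below the reference.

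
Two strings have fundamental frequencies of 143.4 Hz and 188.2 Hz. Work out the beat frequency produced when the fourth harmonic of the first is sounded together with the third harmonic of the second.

Fourth harmonic of the first: 4·143.4 = 573.6 Hz.
Third harmonic of the second: 3·188.2 = 564.6 Hz.
f_beat = |573.6 − 564.6| = 9.0 Hz.

9.0 Hz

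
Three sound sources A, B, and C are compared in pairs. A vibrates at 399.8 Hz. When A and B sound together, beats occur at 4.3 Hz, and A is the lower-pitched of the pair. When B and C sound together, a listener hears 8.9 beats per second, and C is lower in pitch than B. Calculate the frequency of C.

B is above A, so f_B = 399.8 + 4.3 = 404.1 Hz.
C is below B, so f_C = 404.1 − 8.9 = 395.2 Hz.

395.2 Hz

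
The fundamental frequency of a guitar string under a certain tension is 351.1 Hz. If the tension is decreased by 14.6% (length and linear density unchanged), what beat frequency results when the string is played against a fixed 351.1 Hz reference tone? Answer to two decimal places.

For a string, f ∝ √T, so the new frequency is 351.1·√0.854 = 324.4590 Hz.
f_beat = |324.4590 − 351.1| = 26.64 Hz.

26.64 Hz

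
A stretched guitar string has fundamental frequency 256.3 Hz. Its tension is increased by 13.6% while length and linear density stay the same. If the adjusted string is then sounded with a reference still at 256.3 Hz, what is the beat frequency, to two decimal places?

For a string, f ∝ √T, so the new frequency is 256.3·√1.136 = 273.1730 Hz.
f_beat = |273.1730 − 256.3| = 16.87 Hz.

16.87 Hz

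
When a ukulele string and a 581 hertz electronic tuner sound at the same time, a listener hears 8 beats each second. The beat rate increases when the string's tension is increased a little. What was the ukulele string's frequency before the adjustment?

589 Hz

|f − 581| = 8, so the ukulele string was at either 573 Hz or 589 Hz.
Higher tension means higher frequency; the adjustment raises the ukulele string's frequency.
The beat rate rose, so the adjustment moved the ukulele string further from 581 Hz — it was already above the reference.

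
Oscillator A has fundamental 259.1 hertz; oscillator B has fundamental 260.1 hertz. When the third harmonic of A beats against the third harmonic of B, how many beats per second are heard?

3.0 Hz

Third harmonic of the first: 3·259.1 = 777.3 Hz.
Third harmonic of the second: 3·260.1 = 780.3 Hz.
f_beat = |777.3 − 780.3| = 3.0 Hz.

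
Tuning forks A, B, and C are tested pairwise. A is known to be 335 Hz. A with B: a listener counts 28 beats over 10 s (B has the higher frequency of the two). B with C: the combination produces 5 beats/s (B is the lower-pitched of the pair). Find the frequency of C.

342.8 Hz

A–B: Beat frequency = 28/10 = 2.8 Hz.
B is above A, so f_B = 335 + 2.8 = 337.8 Hz.
C is above B, so f_C = 337.8 + 5 = 342.8 Hz.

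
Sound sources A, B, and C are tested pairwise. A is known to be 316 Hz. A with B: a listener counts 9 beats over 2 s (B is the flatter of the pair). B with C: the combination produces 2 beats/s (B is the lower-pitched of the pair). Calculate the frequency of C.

A–B: Beat frequency = 9/2 = 4.5 Hz.
B is below A, so f_B = 316 − 4.5 = 311.5 Hz.
C is above B, so f_C = 311.5 + 2 = 313.5 Hz.

313.5 Hz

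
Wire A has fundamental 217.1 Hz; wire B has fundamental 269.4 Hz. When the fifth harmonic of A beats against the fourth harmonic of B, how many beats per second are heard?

Fifth harmonic of the first: 5·217.1 = 1085.5 Hz.
Fourth harmonic of the second: 4·269.4 = 1077.6 Hz.
f_beat = |1085.5 − 1077.6| = 7.9 Hz.

7.9 Hz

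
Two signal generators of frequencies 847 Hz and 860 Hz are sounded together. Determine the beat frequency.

13 Hz

Beats arise from superposition of two nearby frequencies; the beat rate is |f₁ − f₂|.
|847 − 860| = 13 Hz.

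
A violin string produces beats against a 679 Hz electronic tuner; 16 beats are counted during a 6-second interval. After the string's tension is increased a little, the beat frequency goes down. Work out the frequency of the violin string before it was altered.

676.3333 Hz

Beat frequency = 16/6 = 2.6667 Hz.
|f − 679| = 2.6667, so the violin string was at either 676.3333 Hz or 681.6667 Hz.
Higher tension means higher frequency; the adjustment raises the violin string's frequency.
The beat rate fell, so the adjustment moved the violin string toward 679 Hz — it must have started below the reference.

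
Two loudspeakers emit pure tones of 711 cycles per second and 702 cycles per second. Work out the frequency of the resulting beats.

f_beat = |f₁ − f₂|.
|711 − 702| = 9 Hz.

9 Hz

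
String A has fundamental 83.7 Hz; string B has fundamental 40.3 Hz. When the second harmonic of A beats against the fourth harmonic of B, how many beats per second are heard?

6.2 Hz

Second harmonic of the first: 2·83.7 = 167.4 Hz.
Fourth harmonic of the second: 4·40.3 = 161.2 Hz.
f_beat = |167.4 − 161.2| = 6.2 Hz.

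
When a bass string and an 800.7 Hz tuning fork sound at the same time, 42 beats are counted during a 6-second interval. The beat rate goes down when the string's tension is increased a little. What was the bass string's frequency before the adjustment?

793.7 Hz

Beat frequency = 42/6 = 7 Hz.
|f − 800.7| = 7, so the bass string was at either 793.7 Hz or 807.7 Hz.
Higher tension means higher frequency; the adjustment raises the bass string's frequency.
The beat rate fell, so the adjustment moved the bass string toward 800.7 Hz — it must have started below the reference.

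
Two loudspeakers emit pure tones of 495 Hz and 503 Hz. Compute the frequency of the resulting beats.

The beat frequency equals the magnitude of the frequency difference.
|495 − 503| = 8 Hz.

8 Hz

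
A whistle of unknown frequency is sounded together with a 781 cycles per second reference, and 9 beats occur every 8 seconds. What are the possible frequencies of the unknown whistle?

Beat frequency = 9/8 = 1.125 Hz.
|f − 781| = 1.125, so f = 781 ± 1.125.

779.875 Hz or 782.125 Hz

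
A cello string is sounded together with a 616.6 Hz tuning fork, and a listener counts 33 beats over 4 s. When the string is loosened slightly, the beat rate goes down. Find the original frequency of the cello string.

Beat frequency = 33/4 = 8.25 Hz.
|f − 616.6| = 8.25, so the cello string was at either 608.35 Hz or 624.85 Hz.
Reducing tension lowers a string's frequency; the adjustment lowers the cello string's frequency.
The beat rate fell, so the adjustment moved the cello string toward 616.6 Hz — it must have started above the reference.

624.85 Hz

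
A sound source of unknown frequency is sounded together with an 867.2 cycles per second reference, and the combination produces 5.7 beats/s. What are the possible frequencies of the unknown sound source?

|f − 867.2| = 5.7, so f = 867.2 ± 5.7.

861.5 Hz or 872.9 Hz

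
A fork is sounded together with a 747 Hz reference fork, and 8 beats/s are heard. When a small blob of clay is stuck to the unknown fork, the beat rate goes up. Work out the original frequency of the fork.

739 Hz

|f − 747| = 8, so the fork was at either 739 Hz or 755 Hz.
Adding mass to a fork lowers its frequency; the adjustment lowers the fork's frequency.
The beat rate rose, so the adjustment moved the fork further from 747 Hz — it was already below the reference.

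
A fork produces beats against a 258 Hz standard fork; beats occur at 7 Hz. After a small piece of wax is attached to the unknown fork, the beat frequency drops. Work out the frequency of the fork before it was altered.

|f − 258| = 7, so the fork was at either 251 Hz or 265 Hz.
Loading a fork with wax lowers its frequency; the adjustment lowers the fork's frequency.
The beat rate fell, so the adjustment moved the fork toward 258 Hz — it must have started above the reference.

265 Hz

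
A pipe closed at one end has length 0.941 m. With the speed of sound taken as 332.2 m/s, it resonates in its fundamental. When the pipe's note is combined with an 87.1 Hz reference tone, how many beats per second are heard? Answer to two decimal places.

Closed pipe (odd harmonics): f_n = n·v/(4L) = 1·332.2/(4·0.941) = 88.2572 Hz.
f_beat = |88.2572 − 87.1| = 1.16 Hz.

1.16 Hz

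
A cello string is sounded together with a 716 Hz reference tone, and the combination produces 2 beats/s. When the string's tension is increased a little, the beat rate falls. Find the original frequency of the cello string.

|f − 716| = 2, so the cello string was at either 714 Hz or 718 Hz.
Higher tension means higher frequency; the adjustment raises the cello string's frequency.
The beat rate fell, so the adjustment moved the cello string toward 716 Hz — it must have started below the reference.

714 Hz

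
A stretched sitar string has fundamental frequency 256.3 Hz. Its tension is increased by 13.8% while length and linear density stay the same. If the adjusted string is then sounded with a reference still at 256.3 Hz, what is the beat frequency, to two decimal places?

17.11 Hz

For a string, f ∝ √T, so the new frequency is 256.3·√1.138 = 273.4134 Hz.
f_beat = |273.4134 − 256.3| = 17.11 Hz.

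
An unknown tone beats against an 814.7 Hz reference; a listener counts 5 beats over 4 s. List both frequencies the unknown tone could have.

Beat frequency = 5/4 = 1.25 Hz.
|f − 814.7| = 1.25, so f = 814.7 ± 1.25.

813.45 Hz or 815.95 Hz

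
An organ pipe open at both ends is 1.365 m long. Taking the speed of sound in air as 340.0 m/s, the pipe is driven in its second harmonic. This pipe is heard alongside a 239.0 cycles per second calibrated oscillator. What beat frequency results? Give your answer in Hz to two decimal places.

Open pipe: f_n = n·v/(2L) = 2·340.0/(2·1.365) = 249.0842 Hz.
f_beat = |249.0842 − 239.0| = 10.08 Hz.

10.08 Hz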